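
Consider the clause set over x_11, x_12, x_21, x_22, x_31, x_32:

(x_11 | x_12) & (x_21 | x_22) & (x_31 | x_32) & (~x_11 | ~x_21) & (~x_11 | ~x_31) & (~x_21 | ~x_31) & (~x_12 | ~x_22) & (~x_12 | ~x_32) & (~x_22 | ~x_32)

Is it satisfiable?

Unsatisfiable

Branch on x_11: set x_11 = 1.
(~x_21) alone gives x_21 = 0.
(x_22) alone gives x_22 = 1.
(~x_31) alone gives x_31 = 0.
(x_32) alone gives x_32 = 1.
Now (~x_32) is unsatisfied and unit — conflict.
Undo x_11 and try x_11 = 0.
(x_12) alone gives x_12 = 1.
(~x_22) alone gives x_22 = 0.
(x_21) alone gives x_21 = 1.
(~x_31) alone gives x_31 = 0.
(x_32) alone gives x_32 = 1.
Now (~x_32) is unsatisfied and unit — conflict.
Both values of x_11 lead to a conflict.
No assignment satisfies every clause.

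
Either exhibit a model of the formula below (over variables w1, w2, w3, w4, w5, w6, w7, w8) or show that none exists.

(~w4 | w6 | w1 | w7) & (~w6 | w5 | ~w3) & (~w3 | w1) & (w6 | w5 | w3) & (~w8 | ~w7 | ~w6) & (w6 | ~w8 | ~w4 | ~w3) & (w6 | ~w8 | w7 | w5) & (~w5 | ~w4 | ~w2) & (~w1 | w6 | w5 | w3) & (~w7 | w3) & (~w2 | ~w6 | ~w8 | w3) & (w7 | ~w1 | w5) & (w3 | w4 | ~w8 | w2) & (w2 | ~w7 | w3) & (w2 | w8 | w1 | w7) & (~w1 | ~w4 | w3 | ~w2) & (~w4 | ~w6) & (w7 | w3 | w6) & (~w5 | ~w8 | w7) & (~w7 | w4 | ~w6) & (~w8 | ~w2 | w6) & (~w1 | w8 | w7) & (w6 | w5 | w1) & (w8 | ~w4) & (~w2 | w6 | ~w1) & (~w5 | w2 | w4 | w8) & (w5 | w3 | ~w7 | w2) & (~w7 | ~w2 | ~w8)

Branch on w3: set w3 = 1.
(w1) alone gives w1 = 1.
Branch on w6: set w6 = 0.
(~w2) alone gives w2 = 0.
Branch on w8: set w8 = 0.
(w7) alone gives w7 = 1.
(~w4) alone gives w4 = 0.
(~w5) alone gives w5 = 0.
This assignment satisfies each clause.

w1 ↦ 1; w2 ↦ 0; w3 ↦ 1; w4 ↦ 0; w5 ↦ 0; w6 ↦ 0; w7 ↦ 1; w8 ↦ 0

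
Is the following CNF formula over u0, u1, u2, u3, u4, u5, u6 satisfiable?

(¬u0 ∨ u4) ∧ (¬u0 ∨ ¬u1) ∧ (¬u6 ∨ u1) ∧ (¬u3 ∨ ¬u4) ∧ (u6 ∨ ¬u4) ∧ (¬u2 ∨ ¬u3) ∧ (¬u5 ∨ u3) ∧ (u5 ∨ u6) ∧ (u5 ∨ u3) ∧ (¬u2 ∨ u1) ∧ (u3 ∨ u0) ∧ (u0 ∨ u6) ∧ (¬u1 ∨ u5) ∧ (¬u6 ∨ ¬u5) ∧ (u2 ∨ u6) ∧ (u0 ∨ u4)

Try u0 = False.
Unit clause (u3) forces u3 = True.
Unit clause (¬u4) forces u4 = False.
But (u4) is also a unit clause — contradiction.
Backtrack on u0: now try u0 = True.
Unit clause (u4) forces u4 = True.
Unit clause (¬u1) forces u1 = False.
Unit clause (¬u6) forces u6 = False.
But (u6) is also a unit clause — contradiction.
Neither u0 = True nor u0 = False works.
No assignment satisfies every clause.

No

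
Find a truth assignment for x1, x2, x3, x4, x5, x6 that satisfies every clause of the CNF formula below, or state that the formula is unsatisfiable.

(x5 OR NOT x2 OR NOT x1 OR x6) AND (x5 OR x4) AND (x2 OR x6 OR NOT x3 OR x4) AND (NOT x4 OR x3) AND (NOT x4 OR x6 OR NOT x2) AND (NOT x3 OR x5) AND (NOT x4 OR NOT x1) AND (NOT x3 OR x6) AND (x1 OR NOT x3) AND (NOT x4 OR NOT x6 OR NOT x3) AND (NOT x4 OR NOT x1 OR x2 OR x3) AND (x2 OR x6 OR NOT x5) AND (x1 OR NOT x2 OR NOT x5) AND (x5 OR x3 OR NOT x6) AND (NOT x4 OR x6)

Branch on x5: set x5 = true.
Branch on x4: set x4 = false.
Branch on x3: set x3 = false.
Branch on x2: set x2 = false.
The clause (x6) is unit, so x6 = true.
No clause remains; x1 is free.

x1: true; x2: false; x3: false; x4: false; x5: true; x6: true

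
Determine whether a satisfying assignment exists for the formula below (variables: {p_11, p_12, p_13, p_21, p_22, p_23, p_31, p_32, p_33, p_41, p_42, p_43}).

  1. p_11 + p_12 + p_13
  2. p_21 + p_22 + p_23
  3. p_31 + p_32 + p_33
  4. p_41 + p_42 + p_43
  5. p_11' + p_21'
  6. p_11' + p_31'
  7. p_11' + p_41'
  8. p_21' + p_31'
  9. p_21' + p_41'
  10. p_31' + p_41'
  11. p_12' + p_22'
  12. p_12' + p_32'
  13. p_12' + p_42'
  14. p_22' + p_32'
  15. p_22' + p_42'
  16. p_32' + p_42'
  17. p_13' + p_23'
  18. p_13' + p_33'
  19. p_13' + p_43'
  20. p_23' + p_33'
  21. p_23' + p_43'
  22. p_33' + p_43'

Case p_11 = 0:
Case p_12 = 1:
Unit clause (p_22') forces p_22 = 0.
Unit clause (p_32') forces p_32 = 0.
Unit clause (p_42') forces p_42 = 0.
Case p_21 = 1:
Unit clause (p_31') forces p_31 = 0.
Unit clause (p_33) forces p_33 = 1.
Unit clause (p_41') forces p_41 = 0.
Unit clause (p_43) forces p_43 = 1.
Now (p_43') is unsatisfied and unit — conflict.
Undo p_21 and try p_21 = 0.
Unit clause (p_23) forces p_23 = 1.
Unit clause (p_13') forces p_13 = 0.
Unit clause (p_33') forces p_33 = 0.
Unit clause (p_31) forces p_31 = 1.
Unit clause (p_41') forces p_41 = 0.
Unit clause (p_43) forces p_43 = 1.
Now (p_43') is unsatisfied and unit — conflict.
Neither p_21 = 1 nor p_21 = 0 works.
Undo p_12 and try p_12 = 0.
Unit clause (p_13) forces p_13 = 1.
Unit clause (p_23') forces p_23 = 0.
Unit clause (p_33') forces p_33 = 0.
Unit clause (p_43') forces p_43 = 0.
Case p_21 = 1:
Unit clause (p_31') forces p_31 = 0.
Unit clause (p_32) forces p_32 = 1.
Unit clause (p_41') forces p_41 = 0.
Unit clause (p_42) forces p_42 = 1.
Now (p_42') is unsatisfied and unit — conflict.
Undo p_21 and try p_21 = 0.
Unit clause (p_22) forces p_22 = 1.
Unit clause (p_32') forces p_32 = 0.
Unit clause (p_31) forces p_31 = 1.
Unit clause (p_41') forces p_41 = 0.
Unit clause (p_42) forces p_42 = 1.
Now (p_42') is unsatisfied and unit — conflict.
Neither p_21 = 1 nor p_21 = 0 works.
Neither p_12 = 1 nor p_12 = 0 works.
Undo p_11 and try p_11 = 1.
Unit clause (p_21') forces p_21 = 0.
Unit clause (p_31') forces p_31 = 0.
Unit clause (p_41') forces p_41 = 0.
Case p_22 = 1:
Unit clause (p_12') forces p_12 = 0.
Unit clause (p_32') forces p_32 = 0.
Unit clause (p_33) forces p_33 = 1.
Unit clause (p_42') forces p_42 = 0.
Unit clause (p_43) forces p_43 = 1.
Now (p_43') is unsatisfied and unit — conflict.
Undo p_22 and try p_22 = 0.
Unit clause (p_23) forces p_23 = 1.
Unit clause (p_13') forces p_13 = 0.
Unit clause (p_33') forces p_33 = 0.
Unit clause (p_32) forces p_32 = 1.
Unit clause (p_12') forces p_12 = 0.
Unit clause (p_42') forces p_42 = 0.
Unit clause (p_43) forces p_43 = 1.
Now (p_43') is unsatisfied and unit — conflict.
Neither p_22 = 1 nor p_22 = 0 works.
Neither p_11 = 1 nor p_11 = 0 works.
No assignment satisfies every clause.

No, unsatisfiable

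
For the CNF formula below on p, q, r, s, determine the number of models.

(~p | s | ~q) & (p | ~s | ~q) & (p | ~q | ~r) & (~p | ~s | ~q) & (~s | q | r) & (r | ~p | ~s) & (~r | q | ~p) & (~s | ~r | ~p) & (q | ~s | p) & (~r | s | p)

There are 2^4 = 16 truth assignments over (p, q, r, s).
Check each against the 10 clauses (columns in the order p, q, r, s):
  F F F F  ✓ satisfies all
  F F F T  ✗ fails (~s | q | r)
  F F T F  ✗ fails (~r | s | p)
  F F T T  ✗ fails (q | ~s | p)
  F T F F  ✓ satisfies all
  F T F T  ✗ fails (p | ~s | ~q)
  F T T F  ✗ fails (p | ~q | ~r)
  F T T T  ✗ fails (p | ~s | ~q)
  T F F F  ✓ satisfies all
  T F F T  ✗ fails (~s | q | r)
  T F T F  ✗ fails (~r | q | ~p)
  T F T T  ✗ fails (~r | q | ~p)
  T T F F  ✗ fails (~p | s | ~q)
  T T F T  ✗ fails (~p | ~s | ~q)
  T T T F  ✗ fails (~p | s | ~q)
  T T T T  ✗ fails (~p | ~s | ~q)
3 of the 16 rows are models.

3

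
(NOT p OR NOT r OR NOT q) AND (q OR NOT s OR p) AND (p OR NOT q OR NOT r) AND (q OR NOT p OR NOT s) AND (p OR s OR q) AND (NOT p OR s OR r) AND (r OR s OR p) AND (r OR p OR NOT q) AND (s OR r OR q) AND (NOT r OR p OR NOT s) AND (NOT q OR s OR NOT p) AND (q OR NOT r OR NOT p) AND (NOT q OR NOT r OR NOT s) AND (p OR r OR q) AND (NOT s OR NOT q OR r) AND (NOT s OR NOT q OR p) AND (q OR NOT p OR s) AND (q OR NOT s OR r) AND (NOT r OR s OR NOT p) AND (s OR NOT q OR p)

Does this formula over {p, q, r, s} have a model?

Suppose p = false.
Suppose q = true.
Unit clause (NOT r) forces r = false.
But (r) is also a unit clause — contradiction.
So q must be the other value — set q = false.
Unit clause (NOT s) forces s = false.
But (s) is also a unit clause — contradiction.
Both values of q lead to a conflict.
So p must be the other value — set p = true.
Suppose r = false.
Unit clause (s) forces s = true.
Unit clause (q) forces q = true.
But (NOT q) is also a unit clause — contradiction.
So r must be the other value — set r = true.
Unit clause (NOT q) forces q = false.
But (q) is also a unit clause — contradiction.
Both values of r lead to a conflict.
Both values of p lead to a conflict.
No assignment satisfies every clause.

No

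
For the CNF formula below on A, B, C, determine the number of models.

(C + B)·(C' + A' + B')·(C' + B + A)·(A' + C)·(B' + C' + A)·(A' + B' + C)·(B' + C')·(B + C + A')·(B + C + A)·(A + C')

2

There are 2^3 = 8 truth assignments over (A, B, C).
Check each against the 10 clauses (columns in the order A, B, C):
  F F F  ✗ fails (C + B)
  F F T  ✗ fails (C' + B + A)
  F T F  ✓ satisfies all
  F T T  ✗ fails (B' + C' + A)
  T F F  ✗ fails (C + B)
  T F T  ✓ satisfies all
  T T F  ✗ fails (A' + C)
  T T T  ✗ fails (C' + A' + B')
2 of the 8 rows are models.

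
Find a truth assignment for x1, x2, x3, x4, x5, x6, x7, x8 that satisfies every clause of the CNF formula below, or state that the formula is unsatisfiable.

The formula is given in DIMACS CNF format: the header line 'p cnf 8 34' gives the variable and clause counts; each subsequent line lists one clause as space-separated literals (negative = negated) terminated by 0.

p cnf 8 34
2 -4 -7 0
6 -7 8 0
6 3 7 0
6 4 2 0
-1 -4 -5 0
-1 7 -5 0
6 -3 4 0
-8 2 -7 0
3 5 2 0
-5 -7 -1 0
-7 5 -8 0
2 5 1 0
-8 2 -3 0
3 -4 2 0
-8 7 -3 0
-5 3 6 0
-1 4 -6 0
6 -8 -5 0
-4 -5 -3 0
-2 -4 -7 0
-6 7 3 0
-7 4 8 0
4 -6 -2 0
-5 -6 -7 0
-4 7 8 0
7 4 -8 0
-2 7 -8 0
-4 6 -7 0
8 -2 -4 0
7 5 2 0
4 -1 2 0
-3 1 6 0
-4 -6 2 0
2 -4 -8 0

Branch on x2: set x2 = False.
Branch on x4: set x4 = False.
(x6) alone gives x6 = True.
(¬x1) alone gives x1 = False.
(x5) alone gives x5 = True.
(¬x7) alone gives x7 = False.
(x3) alone gives x3 = True.
(¬x8) alone gives x8 = False.
All clauses are satisfied.

x1=False; x2=False; x3=True; x4=False; x5=True; x6=True; x7=False; x8=False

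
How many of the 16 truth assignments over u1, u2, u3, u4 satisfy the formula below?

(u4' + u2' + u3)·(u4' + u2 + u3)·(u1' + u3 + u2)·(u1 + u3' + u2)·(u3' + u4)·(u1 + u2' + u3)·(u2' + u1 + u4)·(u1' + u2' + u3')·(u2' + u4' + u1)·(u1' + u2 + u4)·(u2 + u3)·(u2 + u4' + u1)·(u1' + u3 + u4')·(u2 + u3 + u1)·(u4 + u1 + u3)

2

There are 2^4 = 16 truth assignments over (u1, u2, u3, u4).
Split on u1. With u1 = 1, the clauses containing u1 are satisfied and u1' drops from the rest; 2 of the 2^3 = 8 assignments to the other variables satisfy what remains.
With u1 = 0, by the same count on the reduced clause set, 0 assignments work.
(One model: u1=T, u2=F, u3=T, u4=T.)
Total: 2 + 0 = 2.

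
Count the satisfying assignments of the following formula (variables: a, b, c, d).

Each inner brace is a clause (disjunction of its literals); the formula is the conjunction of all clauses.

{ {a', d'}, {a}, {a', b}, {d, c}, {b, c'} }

1

There are 2^4 = 16 truth assignments over (a, b, c, d).
Check each against the 5 clauses (columns in the order a, b, c, d):
  F F F F  ✗ fails (a)
  F F F T  ✗ fails (a)
  F F T F  ✗ fails (a)
  F F T T  ✗ fails (a)
  F T F F  ✗ fails (a)
  F T F T  ✗ fails (a)
  F T T F  ✗ fails (a)
  F T T T  ✗ fails (a)
  T F F F  ✗ fails (a' + b)
  T F F T  ✗ fails (a' + d')
  T F T F  ✗ fails (a' + b)
  T F T T  ✗ fails (a' + d')
  T T F F  ✗ fails (d + c)
  T T F T  ✗ fails (a' + d')
  T T T F  ✓ satisfies all
  T T T T  ✗ fails (a' + d')
1 of the 16 rows is a model.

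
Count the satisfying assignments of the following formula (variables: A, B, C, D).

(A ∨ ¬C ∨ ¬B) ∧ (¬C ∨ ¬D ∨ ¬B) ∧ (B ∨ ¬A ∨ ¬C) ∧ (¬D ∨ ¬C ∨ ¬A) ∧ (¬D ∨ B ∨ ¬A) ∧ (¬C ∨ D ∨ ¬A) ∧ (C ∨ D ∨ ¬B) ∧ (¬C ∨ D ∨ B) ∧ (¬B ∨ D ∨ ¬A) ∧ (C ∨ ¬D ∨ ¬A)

5

There are 2^4 = 16 truth assignments over (A, B, C, D).
Check each against the 10 clauses (columns in the order A, B, C, D):
  F F F F  ✓ satisfies all
  F F F T  ✓ satisfies all
  F F T F  ✗ fails (¬C ∨ D ∨ B)
  F F T T  ✓ satisfies all
  F T F F  ✗ fails (C ∨ D ∨ ¬B)
  F T F T  ✓ satisfies all
  F T T F  ✗ fails (A ∨ ¬C ∨ ¬B)
  F T T T  ✗ fails (A ∨ ¬C ∨ ¬B)
  T F F F  ✓ satisfies all
  T F F T  ✗ fails (¬D ∨ B ∨ ¬A)
  T F T F  ✗ fails (B ∨ ¬A ∨ ¬C)
  T F T T  ✗ fails (B ∨ ¬A ∨ ¬C)
  T T F F  ✗ fails (C ∨ D ∨ ¬B)
  T T F T  ✗ fails (C ∨ ¬D ∨ ¬A)
  T T T F  ✗ fails (¬C ∨ D ∨ ¬A)
  T T T T  ✗ fails (¬C ∨ ¬D ∨ ¬B)
5 of the 16 rows are models.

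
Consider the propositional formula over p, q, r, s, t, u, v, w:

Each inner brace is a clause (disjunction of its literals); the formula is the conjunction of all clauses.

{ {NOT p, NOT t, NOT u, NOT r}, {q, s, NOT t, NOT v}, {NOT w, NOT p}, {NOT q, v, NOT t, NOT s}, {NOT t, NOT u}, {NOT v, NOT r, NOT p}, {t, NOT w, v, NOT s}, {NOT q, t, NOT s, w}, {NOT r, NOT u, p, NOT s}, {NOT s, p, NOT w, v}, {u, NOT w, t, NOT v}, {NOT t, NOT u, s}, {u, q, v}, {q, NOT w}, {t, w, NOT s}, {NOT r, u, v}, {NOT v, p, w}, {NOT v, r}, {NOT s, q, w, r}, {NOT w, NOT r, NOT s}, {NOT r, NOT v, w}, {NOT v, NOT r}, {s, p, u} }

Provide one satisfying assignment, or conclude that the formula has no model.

p ↦ true,  q ↦ true,  r ↦ false,  s ↦ false,  t ↦ false,  u ↦ false,  v ↦ false,  w ↦ false

Branch on w: set w = false.
Branch on t: set t = false.
From the singleton clause (NOT s), s = false.
Branch on v: set v = false.
Branch on u: set u = false.
From the singleton clause (q), q = true.
From the singleton clause (NOT r), r = false.
From the singleton clause (p), p = true.
All clauses are satisfied.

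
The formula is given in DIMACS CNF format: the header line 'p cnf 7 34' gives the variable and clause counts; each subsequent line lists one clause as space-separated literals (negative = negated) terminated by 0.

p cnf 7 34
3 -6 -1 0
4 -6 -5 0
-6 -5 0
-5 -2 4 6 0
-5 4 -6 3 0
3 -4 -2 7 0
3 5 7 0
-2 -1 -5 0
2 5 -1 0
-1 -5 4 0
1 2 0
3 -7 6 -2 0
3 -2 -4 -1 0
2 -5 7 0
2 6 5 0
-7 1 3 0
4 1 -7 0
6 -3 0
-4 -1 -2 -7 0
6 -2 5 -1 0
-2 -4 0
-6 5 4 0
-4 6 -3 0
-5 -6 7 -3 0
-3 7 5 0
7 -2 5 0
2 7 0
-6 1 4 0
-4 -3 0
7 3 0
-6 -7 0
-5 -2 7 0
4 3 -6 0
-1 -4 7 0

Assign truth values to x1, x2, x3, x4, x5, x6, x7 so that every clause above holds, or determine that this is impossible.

x1: True; x2: False; x3: False; x4: True; x5: True; x6: False; x7: True

Suppose x6 = False.
The clause (¬x3) is unit, so x3 = False.
The clause (x7) is unit, so x7 = True.
The clause (¬x2) is unit, so x2 = False.
The clause (x1) is unit, so x1 = True.
The clause (x5) is unit, so x5 = True.
The clause (x4) is unit, so x4 = True.
Every clause now holds.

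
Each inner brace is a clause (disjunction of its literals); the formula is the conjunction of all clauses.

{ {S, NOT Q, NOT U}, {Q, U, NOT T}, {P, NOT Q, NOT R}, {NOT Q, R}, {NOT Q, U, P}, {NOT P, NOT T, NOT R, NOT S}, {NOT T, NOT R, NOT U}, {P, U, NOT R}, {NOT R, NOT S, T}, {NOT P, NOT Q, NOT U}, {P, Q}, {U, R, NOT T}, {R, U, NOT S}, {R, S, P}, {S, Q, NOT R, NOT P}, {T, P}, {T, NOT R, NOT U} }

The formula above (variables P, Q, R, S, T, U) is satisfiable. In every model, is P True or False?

True

Suppose P = false.
The clause (Q) is unit, so Q = true.
The clause (NOT R) is unit, so R = false.
Now (R) is unsatisfied and unit — conflict.
So every satisfying assignment has P = True.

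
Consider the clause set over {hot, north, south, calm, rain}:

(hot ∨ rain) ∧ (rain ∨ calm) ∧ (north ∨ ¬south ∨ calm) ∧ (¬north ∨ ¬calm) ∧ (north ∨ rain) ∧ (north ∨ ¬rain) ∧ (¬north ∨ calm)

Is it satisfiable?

Branch on hot: set hot = True.
Branch on rain: set rain = True.
From the singleton clause (north), north = True.
From the singleton clause (¬calm), calm = False.
But (calm) is also a unit clause — contradiction.
So rain must be the other value — set rain = False.
From the singleton clause (calm), calm = True.
From the singleton clause (¬north), north = False.
But (north) is also a unit clause — contradiction.
Neither rain = True nor rain = False works.
So hot must be the other value — set hot = False.
From the singleton clause (rain), rain = True.
From the singleton clause (north), north = True.
From the singleton clause (¬calm), calm = False.
But (calm) is also a unit clause — contradiction.
Neither hot = True nor hot = False works.
No assignment satisfies every clause.

Unsatisfiable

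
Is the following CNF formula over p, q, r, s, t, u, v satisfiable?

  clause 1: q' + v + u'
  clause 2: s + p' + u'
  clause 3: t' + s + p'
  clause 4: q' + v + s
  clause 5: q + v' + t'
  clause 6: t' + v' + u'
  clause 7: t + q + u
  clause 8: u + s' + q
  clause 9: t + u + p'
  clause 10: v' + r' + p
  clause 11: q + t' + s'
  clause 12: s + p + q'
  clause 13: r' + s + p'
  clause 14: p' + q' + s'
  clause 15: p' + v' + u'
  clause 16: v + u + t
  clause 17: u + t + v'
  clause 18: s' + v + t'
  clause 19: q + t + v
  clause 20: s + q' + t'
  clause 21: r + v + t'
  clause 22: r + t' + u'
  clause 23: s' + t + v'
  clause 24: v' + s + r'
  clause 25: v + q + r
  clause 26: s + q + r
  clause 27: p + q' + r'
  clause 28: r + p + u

Suppose q = 0.
Suppose v = 0.
From the singleton clause (t), t = 1.
From the singleton clause (s'), s = 0.
From the singleton clause (p'), p = 0.
From the singleton clause (r), r = 1.
All clauses hold; u can take either value.
A satisfying assignment: p ↦ 0, q ↦ 0, r ↦ 1, s ↦ 0, t ↦ 1, u ↦ 1, v ↦ 0.

Satisfiable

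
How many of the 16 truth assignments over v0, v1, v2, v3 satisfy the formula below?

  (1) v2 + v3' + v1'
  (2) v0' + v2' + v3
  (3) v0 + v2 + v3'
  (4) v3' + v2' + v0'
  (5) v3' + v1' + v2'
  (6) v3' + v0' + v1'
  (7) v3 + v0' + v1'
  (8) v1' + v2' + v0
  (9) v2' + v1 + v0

There are 2^4 = 16 truth assignments over (v0, v1, v2, v3).
Check each against the 9 clauses (columns in the order v0, v1, v2, v3):
  F F F F  ✓ satisfies all
  F F F T  ✗ fails (v0 + v2 + v3')
  F F T F  ✗ fails (v2' + v1 + v0)
  F F T T  ✗ fails (v2' + v1 + v0)
  F T F F  ✓ satisfies all
  F T F T  ✗ fails (v2 + v3' + v1')
  F T T F  ✗ fails (v1' + v2' + v0)
  F T T T  ✗ fails (v3' + v1' + v2')
  T F F F  ✓ satisfies all
  T F F T  ✓ satisfies all
  T F T F  ✗ fails (v0' + v2' + v3)
  T F T T  ✗ fails (v3' + v2' + v0')
  T T F F  ✗ fails (v3 + v0' + v1')
  T T F T  ✗ fails (v2 + v3' + v1')
  T T T F  ✗ fails (v0' + v2' + v3)
  T T T T  ✗ fails (v3' + v2' + v0')
4 of the 16 rows are models.

4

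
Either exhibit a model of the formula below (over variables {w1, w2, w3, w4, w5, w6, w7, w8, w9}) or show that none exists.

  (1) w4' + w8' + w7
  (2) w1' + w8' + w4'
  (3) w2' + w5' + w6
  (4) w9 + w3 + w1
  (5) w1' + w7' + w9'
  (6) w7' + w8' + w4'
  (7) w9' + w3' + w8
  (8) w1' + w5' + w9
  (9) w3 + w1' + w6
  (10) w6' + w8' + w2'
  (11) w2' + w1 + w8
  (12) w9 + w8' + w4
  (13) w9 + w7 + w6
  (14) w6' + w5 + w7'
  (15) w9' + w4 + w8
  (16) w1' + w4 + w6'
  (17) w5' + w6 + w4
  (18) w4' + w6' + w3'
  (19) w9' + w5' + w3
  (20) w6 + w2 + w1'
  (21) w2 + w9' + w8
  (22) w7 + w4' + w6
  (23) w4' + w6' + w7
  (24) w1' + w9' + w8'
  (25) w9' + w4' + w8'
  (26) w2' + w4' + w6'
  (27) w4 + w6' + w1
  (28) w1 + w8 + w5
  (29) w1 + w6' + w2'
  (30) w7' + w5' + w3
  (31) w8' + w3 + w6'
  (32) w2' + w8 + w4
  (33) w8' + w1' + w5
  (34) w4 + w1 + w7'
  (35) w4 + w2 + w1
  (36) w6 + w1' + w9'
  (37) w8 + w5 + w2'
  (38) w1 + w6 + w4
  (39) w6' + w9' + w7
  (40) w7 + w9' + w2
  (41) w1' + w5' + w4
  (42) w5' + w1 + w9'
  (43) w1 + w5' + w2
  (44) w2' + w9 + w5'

UNSATISFIABLE

Suppose w4 = 0.
Suppose w9 = 1.
The clause (w8) is unit, so w8 = 1.
The clause (w1') is unit, so w1 = 0.
The clause (w6') is unit, so w6 = 0.
But (w6) is also a unit clause — contradiction.
That branch fails; take w9 = 0 instead.
The clause (w8') is unit, so w8 = 0.
The clause (w2') is unit, so w2 = 0.
The clause (w1) is unit, so w1 = 1.
The clause (w5') is unit, so w5 = 0.
The clause (w6') is unit, so w6 = 0.
But (w6) is also a unit clause — contradiction.
Both values of w9 lead to a conflict.
That branch fails; take w4 = 1 instead.
Suppose w8 = 0.
Suppose w9 = 0.
Suppose w3 = 1.
The clause (w6') is unit, so w6 = 0.
The clause (w7) is unit, so w7 = 1.
Suppose w2 = 0.
The clause (w1') is unit, so w1 = 0.
The clause (w5) is unit, so w5 = 1.
But (w5') is also a unit clause — contradiction.
That branch fails; take w2 = 1 instead.
The clause (w5') is unit, so w5 = 0.
But (w5) is also a unit clause — contradiction.
Both values of w2 lead to a conflict.
That branch fails; take w3 = 0 instead.
The clause (w1) is unit, so w1 = 1.
The clause (w5') is unit, so w5 = 0.
The clause (w6) is unit, so w6 = 1.
The clause (w7') is unit, so w7 = 0.
But (w7) is also a unit clause — contradiction.
Both values of w3 lead to a conflict.
That branch fails; take w9 = 1 instead.
The clause (w3') is unit, so w3 = 0.
The clause (w5') is unit, so w5 = 0.
The clause (w2) is unit, so w2 = 1.
But (w2') is also a unit clause — contradiction.
Both values of w9 lead to a conflict.
That branch fails; take w8 = 1 instead.
The clause (w7) is unit, so w7 = 1.
But (w7') is also a unit clause — contradiction.
Both values of w8 lead to a conflict.
Both values of w4 lead to a conflict.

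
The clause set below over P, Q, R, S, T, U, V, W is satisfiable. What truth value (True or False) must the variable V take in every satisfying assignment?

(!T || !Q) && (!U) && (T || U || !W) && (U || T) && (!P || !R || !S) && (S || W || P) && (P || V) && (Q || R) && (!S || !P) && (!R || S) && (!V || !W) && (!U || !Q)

True

Suppose V = false.
Unit clause (!U) forces U = false.
Unit clause (T) forces T = true.
Unit clause (!Q) forces Q = false.
Unit clause (P) forces P = true.
Unit clause (R) forces R = true.
Unit clause (!S) forces S = false.
That conflicts with the unit clause (S).
So every satisfying assignment has V = True.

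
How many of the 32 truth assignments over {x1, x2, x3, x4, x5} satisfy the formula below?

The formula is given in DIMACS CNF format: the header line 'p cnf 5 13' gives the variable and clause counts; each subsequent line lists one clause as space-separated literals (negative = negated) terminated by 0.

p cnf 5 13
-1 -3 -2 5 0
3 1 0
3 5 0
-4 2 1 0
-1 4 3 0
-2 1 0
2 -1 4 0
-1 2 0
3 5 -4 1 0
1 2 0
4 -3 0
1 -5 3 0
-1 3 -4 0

1

There are 2^5 = 32 truth assignments over (x1, x2, x3, x4, x5).
Split on x4. With x4 = True, the clauses containing x4 are satisfied and ¬x4 drops from the rest; 1 of the 2^4 = 16 assignments to the other variables satisfy what remains.
With x4 = False, by the same count on the reduced clause set, 0 assignments work.
(One model: x1=T, x2=T, x3=T, x4=T, x5=T.)
Total: 1 + 0 = 1.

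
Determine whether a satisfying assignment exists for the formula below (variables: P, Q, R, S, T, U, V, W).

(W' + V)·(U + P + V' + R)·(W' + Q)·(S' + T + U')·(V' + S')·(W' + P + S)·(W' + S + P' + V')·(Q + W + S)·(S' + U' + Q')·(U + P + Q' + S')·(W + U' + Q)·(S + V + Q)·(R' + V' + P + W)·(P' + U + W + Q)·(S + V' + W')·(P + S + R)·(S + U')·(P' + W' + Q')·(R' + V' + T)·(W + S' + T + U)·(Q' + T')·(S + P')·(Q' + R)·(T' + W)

Case W = 0:
The clause (T') is unit, so T = 0.
Case S = 0:
The clause (Q) is unit, so Q = 1.
The clause (U') is unit, so U = 0.
The clause (P') is unit, so P = 0.
The clause (R) is unit, so R = 1.
The clause (V') is unit, so V = 0.
All clauses are satisfied.
A satisfying assignment: P ↦ 0,  Q ↦ 1,  R ↦ 1,  S ↦ 0,  T ↦ 0,  U ↦ 0,  V ↦ 0,  W ↦ 0.

Yes, satisfiable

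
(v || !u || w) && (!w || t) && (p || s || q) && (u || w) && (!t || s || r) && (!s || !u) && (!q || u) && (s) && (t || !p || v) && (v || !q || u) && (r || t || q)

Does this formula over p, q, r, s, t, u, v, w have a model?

Yes, satisfiable

The clause (s) is unit, so s = true.
The clause (!u) is unit, so u = false.
The clause (w) is unit, so w = true.
The clause (t) is unit, so t = true.
The clause (!q) is unit, so q = false.
All clauses hold; p, r, v can take either value.
A satisfying assignment: p: false; q: false; r: false; s: true; t: true; u: false; v: true; w: true.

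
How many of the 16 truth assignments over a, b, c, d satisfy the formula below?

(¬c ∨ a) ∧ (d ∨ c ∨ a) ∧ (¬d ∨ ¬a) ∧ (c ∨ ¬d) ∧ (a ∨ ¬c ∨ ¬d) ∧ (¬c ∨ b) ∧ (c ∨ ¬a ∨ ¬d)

3

There are 2^4 = 16 truth assignments over (a, b, c, d).
Check each against the 7 clauses (columns in the order a, b, c, d):
  F F F F  ✗ fails (d ∨ c ∨ a)
  F F F T  ✗ fails (c ∨ ¬d)
  F F T F  ✗ fails (¬c ∨ a)
  F F T T  ✗ fails (¬c ∨ a)
  F T F F  ✗ fails (d ∨ c ∨ a)
  F T F T  ✗ fails (c ∨ ¬d)
  F T T F  ✗ fails (¬c ∨ a)
  F T T T  ✗ fails (¬c ∨ a)
  T F F F  ✓ satisfies all
  T F F T  ✗ fails (¬d ∨ ¬a)
  T F T F  ✗ fails (¬c ∨ b)
  T F T T  ✗ fails (¬d ∨ ¬a)
  T T F F  ✓ satisfies all
  T T F T  ✗ fails (¬d ∨ ¬a)
  T T T F  ✓ satisfies all
  T T T T  ✗ fails (¬d ∨ ¬a)
3 of the 16 rows are models.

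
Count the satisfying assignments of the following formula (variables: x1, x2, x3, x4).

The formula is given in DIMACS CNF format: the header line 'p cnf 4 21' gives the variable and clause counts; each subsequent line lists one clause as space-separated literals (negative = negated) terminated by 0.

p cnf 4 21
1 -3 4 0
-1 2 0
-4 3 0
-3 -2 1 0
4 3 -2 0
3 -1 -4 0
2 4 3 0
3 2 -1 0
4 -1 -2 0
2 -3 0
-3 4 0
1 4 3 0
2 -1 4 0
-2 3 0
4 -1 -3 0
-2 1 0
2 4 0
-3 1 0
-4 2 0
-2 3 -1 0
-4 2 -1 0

There are 2^4 = 16 truth assignments over (x1, x2, x3, x4).
Split on x3. With x3 = True, the clauses containing x3 are satisfied and ¬x3 drops from the rest; 1 of the 2^3 = 8 assignments to the other variables satisfy what remains.
With x3 = False, by the same count on the reduced clause set, 0 assignments work.
Total: 1 + 0 = 1.

1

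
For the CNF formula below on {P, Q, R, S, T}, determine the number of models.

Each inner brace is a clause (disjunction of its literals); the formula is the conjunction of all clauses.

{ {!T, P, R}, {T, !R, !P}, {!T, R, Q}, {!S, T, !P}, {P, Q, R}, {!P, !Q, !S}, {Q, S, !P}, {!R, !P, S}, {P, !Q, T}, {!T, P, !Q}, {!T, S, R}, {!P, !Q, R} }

5

There are 2^5 = 32 truth assignments over (P, Q, R, S, T).
Split on P. With P = true, the clauses containing P are satisfied and !P drops from the rest; 1 of the 2^4 = 16 assignments to the other variables satisfy what remains.
With P = false, by the same count on the reduced clause set, 4 assignments work.
Total: 1 + 4 = 5.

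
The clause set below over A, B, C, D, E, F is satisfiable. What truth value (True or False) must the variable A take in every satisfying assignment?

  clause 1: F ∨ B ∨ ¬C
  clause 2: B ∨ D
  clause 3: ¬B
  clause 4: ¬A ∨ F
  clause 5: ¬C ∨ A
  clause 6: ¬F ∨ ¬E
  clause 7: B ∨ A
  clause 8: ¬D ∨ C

Suppose A = False.
From the singleton clause (¬B), B = False.
But (B) is also a unit clause — contradiction.
So every satisfying assignment has A = True.

True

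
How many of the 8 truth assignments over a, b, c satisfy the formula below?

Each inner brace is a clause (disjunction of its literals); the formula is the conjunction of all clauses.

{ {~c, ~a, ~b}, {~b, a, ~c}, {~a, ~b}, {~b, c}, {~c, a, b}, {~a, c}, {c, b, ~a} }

2

There are 2^3 = 8 truth assignments over (a, b, c).
Check each against the 7 clauses (columns in the order a, b, c):
  F F F  ✓ satisfies all
  F F T  ✗ fails (~c | a | b)
  F T F  ✗ fails (~b | c)
  F T T  ✗ fails (~b | a | ~c)
  T F F  ✗ fails (~a | c)
  T F T  ✓ satisfies all
  T T F  ✗ fails (~a | ~b)
  T T T  ✗ fails (~c | ~a | ~b)
2 of the 8 rows are models.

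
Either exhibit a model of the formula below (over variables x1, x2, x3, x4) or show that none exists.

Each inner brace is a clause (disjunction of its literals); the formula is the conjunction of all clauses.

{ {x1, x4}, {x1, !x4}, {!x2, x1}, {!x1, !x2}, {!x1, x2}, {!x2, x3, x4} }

Branch on x1: set x1 = true.
(!x2) alone gives x2 = false.
Now (x2) is unsatisfied and unit — conflict.
That branch fails; take x1 = false instead.
(x4) alone gives x4 = true.
Now (!x4) is unsatisfied and unit — conflict.
Neither x1 = true nor x1 = false works.

UNSATISFIABLE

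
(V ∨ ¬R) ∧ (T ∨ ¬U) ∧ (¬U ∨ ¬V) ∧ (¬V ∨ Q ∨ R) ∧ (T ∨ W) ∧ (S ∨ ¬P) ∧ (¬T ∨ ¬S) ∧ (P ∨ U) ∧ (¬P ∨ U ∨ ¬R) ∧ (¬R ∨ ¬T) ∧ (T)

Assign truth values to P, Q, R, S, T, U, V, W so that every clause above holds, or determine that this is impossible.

P: False; Q: False; R: False; S: False; T: True; U: True; V: False; W: False

From the singleton clause (T), T = True.
From the singleton clause (¬S), S = False.
From the singleton clause (¬P), P = False.
From the singleton clause (U), U = True.
From the singleton clause (¬V), V = False.
From the singleton clause (¬R), R = False.
All clauses hold; Q, W can take either value.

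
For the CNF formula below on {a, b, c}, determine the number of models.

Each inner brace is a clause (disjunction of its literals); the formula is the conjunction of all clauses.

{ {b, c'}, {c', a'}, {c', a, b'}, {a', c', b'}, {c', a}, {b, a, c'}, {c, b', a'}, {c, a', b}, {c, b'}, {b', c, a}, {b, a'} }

1

There are 2^3 = 8 truth assignments over (a, b, c).
Check each against the 11 clauses (columns in the order a, b, c):
  F F F  ✓ satisfies all
  F F T  ✗ fails (b + c')
  F T F  ✗ fails (c + b')
  F T T  ✗ fails (c' + a + b')
  T F F  ✗ fails (c + a' + b)
  T F T  ✗ fails (b + c')
  T T F  ✗ fails (c + b' + a')
  T T T  ✗ fails (c' + a')
1 of the 8 rows is a model.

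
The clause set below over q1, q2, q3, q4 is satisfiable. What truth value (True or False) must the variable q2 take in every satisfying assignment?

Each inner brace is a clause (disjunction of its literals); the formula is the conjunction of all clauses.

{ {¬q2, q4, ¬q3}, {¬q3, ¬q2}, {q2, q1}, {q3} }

False

Suppose q2 = True.
(¬q3) alone gives q3 = False.
That conflicts with the unit clause (q3).
So every satisfying assignment has q2 = False.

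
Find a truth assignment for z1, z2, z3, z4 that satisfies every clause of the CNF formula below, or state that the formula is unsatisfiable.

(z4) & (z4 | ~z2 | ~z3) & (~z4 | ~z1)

From the singleton clause (z4), z4 = 1.
From the singleton clause (~z1), z1 = 0.
Every clause is now satisfied; z2, z3 are unconstrained.

z1: 0; z2: 0; z3: 0; z4: 1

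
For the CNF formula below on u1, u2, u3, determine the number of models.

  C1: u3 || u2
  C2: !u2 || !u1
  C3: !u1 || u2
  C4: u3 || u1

There are 2^3 = 8 truth assignments over (u1, u2, u3).
Check each against the 4 clauses (columns in the order u1, u2, u3):
  F F F  ✗ fails (u3 || u2)
  F F T  ✓ satisfies all
  F T F  ✗ fails (u3 || u1)
  F T T  ✓ satisfies all
  T F F  ✗ fails (u3 || u2)
  T F T  ✗ fails (!u1 || u2)
  T T F  ✗ fails (!u2 || !u1)
  T T T  ✗ fails (!u2 || !u1)
2 of the 8 rows are models.

2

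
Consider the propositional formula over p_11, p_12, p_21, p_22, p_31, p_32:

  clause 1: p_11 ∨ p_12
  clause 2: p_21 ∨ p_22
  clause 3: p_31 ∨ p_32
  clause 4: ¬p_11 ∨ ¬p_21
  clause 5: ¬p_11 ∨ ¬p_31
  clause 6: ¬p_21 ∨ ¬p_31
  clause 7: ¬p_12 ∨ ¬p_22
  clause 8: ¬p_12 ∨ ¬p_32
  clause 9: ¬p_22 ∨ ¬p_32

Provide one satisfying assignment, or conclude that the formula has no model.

Branch on p_11: set p_11 = True.
The clause (¬p_21) is unit, so p_21 = False.
The clause (p_22) is unit, so p_22 = True.
The clause (¬p_31) is unit, so p_31 = False.
The clause (p_32) is unit, so p_32 = True.
Now (¬p_32) is unsatisfied and unit — conflict.
Undo p_11 and try p_11 = False.
The clause (p_12) is unit, so p_12 = True.
The clause (¬p_22) is unit, so p_22 = False.
The clause (p_21) is unit, so p_21 = True.
The clause (¬p_31) is unit, so p_31 = False.
The clause (p_32) is unit, so p_32 = True.
Now (¬p_32) is unsatisfied and unit — conflict.
Both values of p_11 lead to a conflict.

UNSATISFIABLE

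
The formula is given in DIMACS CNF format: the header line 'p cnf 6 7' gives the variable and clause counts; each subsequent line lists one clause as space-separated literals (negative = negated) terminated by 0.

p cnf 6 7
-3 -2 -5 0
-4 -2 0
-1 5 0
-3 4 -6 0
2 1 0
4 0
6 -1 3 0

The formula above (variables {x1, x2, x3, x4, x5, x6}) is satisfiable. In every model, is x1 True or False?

True

Suppose x1 = False.
The clause (x2) is unit, so x2 = True.
The clause (¬x4) is unit, so x4 = False.
Now (x4) is unsatisfied and unit — conflict.
So every satisfying assignment has x1 = True.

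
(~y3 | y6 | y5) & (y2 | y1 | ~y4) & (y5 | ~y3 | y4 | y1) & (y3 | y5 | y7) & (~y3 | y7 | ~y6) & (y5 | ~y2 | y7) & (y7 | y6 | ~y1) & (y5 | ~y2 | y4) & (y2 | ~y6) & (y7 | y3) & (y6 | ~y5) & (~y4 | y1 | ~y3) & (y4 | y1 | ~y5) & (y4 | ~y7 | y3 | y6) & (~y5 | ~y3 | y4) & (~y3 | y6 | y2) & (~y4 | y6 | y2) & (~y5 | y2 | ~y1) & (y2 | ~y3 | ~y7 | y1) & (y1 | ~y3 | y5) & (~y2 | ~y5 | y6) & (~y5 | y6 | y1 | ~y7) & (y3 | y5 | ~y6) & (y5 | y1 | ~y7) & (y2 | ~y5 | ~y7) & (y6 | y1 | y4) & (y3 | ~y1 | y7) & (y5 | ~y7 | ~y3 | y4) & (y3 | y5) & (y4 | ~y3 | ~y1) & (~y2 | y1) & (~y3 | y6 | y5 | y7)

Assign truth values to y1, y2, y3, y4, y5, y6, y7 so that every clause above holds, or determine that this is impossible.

Try y2 = 1.
The clause (y1) is unit, so y1 = 1.
Try y5 = 1.
The clause (y6) is unit, so y6 = 1.
Try y3 = 0.
The clause (y7) is unit, so y7 = 1.
Every clause is now satisfied; y4 is unconstrained.

y1=1; y2=1; y3=0; y4=1; y5=1; y6=1; y7=1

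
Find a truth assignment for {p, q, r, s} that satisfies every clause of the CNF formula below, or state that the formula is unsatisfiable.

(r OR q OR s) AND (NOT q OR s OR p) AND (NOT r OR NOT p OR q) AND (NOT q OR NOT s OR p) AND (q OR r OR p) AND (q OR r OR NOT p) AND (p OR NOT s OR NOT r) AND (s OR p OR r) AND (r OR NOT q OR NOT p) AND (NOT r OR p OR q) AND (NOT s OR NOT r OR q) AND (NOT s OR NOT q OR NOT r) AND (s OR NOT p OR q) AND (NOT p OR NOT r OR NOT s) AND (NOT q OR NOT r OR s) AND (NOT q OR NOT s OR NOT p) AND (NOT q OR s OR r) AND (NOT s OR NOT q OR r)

Case r = true:
Case p = false:
(NOT s) alone gives s = false.
(NOT q) alone gives q = false.
That conflicts with the unit clause (q).
That branch fails; take p = true instead.
(q) alone gives q = true.
(NOT s) alone gives s = false.
That conflicts with the unit clause (s).
Either choice for p ends in contradiction.
That branch fails; take r = false instead.
Case q = true:
(NOT p) alone gives p = false.
(s) alone gives s = true.
That conflicts with the unit clause (NOT s).
That branch fails; take q = false instead.
(s) alone gives s = true.
(p) alone gives p = true.
That conflicts with the unit clause (NOT p).
Either choice for q ends in contradiction.
Either choice for r ends in contradiction.

UNSATISFIABLE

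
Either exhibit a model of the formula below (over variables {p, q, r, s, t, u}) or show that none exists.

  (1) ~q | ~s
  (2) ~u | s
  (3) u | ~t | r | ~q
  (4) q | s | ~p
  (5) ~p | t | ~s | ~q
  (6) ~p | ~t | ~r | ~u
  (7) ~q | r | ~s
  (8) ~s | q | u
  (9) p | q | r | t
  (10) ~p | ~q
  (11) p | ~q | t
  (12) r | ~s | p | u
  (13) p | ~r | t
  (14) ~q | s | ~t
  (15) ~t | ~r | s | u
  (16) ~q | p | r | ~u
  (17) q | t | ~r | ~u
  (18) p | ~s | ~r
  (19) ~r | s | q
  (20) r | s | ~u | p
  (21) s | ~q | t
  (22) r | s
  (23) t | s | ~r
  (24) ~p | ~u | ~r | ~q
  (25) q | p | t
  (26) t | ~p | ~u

p: 1; q: 0; r: 0; s: 1; t: 1; u: 1

Branch on q: set q = 0.
Branch on u: set u = 1.
Unit clause (s) forces s = 1.
Branch on t: set t = 1.
Branch on p: set p = 1.
Unit clause (~r) forces r = 0.
Every clause now holds.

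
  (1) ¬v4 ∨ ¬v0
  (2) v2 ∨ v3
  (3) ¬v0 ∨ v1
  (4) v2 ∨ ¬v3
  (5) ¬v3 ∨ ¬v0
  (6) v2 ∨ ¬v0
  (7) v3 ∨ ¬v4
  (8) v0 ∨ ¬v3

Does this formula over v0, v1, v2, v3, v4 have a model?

Yes, satisfiable

Branch on v4: set v4 = False.
Branch on v2: set v2 = True.
Branch on v0: set v0 = False.
Unit clause (¬v3) forces v3 = False.
Every clause is now satisfied; v1 is unconstrained.
A satisfying assignment: v0: False, v1: True, v2: True, v3: False, v4: False.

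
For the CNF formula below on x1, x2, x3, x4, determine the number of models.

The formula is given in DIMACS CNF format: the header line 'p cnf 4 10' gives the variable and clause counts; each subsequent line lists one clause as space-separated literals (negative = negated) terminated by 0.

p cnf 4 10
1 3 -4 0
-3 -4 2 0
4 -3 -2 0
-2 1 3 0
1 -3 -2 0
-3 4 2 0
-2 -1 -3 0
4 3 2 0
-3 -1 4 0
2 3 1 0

3

There are 2^4 = 16 truth assignments over (x1, x2, x3, x4).
Check each against the 10 clauses (columns in the order x1, x2, x3, x4):
  F F F F  ✗ fails (x4 ∨ x3 ∨ x2)
  F F F T  ✗ fails (x1 ∨ x3 ∨ ¬x4)
  F F T F  ✗ fails (¬x3 ∨ x4 ∨ x2)
  F F T T  ✗ fails (¬x3 ∨ ¬x4 ∨ x2)
  F T F F  ✗ fails (¬x2 ∨ x1 ∨ x3)
  F T F T  ✗ fails (x1 ∨ x3 ∨ ¬x4)
  F T T F  ✗ fails (x4 ∨ ¬x3 ∨ ¬x2)
  F T T T  ✗ fails (x1 ∨ ¬x3 ∨ ¬x2)
  T F F F  ✗ fails (x4 ∨ x3 ∨ x2)
  T F F T  ✓ satisfies all
  T F T F  ✗ fails (¬x3 ∨ x4 ∨ x2)
  T F T T  ✗ fails (¬x3 ∨ ¬x4 ∨ x2)
  T T F F  ✓ satisfies all
  T T F T  ✓ satisfies all
  T T T F  ✗ fails (x4 ∨ ¬x3 ∨ ¬x2)
  T T T T  ✗ fails (¬x2 ∨ ¬x1 ∨ ¬x3)
3 of the 16 rows are models.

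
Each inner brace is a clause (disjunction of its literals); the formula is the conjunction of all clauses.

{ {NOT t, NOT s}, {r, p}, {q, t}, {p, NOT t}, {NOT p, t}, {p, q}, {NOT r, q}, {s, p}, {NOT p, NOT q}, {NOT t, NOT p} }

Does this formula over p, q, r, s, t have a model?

Case t = false:
(q) alone gives q = true.
(NOT p) alone gives p = false.
(r) alone gives r = true.
(s) alone gives s = true.
This assignment satisfies each clause.
A satisfying assignment: p ↦ false, q ↦ true, r ↦ true, s ↦ true, t ↦ false.

Yes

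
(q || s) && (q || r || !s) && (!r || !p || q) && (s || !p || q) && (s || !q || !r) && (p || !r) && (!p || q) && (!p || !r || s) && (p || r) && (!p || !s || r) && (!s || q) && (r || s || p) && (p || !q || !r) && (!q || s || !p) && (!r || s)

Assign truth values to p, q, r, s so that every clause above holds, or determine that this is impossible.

Try q = true.
Try s = true.
Try p = true.
The clause (r) is unit, so r = true.
All clauses are satisfied.

p=true, q=true, r=true, s=true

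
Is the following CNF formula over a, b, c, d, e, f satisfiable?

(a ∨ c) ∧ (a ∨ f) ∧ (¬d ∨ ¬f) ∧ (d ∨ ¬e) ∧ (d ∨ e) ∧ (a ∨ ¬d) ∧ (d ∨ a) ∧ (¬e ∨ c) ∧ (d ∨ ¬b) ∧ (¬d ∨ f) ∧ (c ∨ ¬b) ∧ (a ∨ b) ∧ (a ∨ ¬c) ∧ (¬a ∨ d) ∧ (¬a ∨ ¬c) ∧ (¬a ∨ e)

No, unsatisfiable

Branch on a: set a = True.
The clause (d) is unit, so d = True.
The clause (¬f) is unit, so f = False.
Now (f) is unsatisfied and unit — conflict.
Undo a and try a = False.
The clause (c) is unit, so c = True.
Now (¬c) is unsatisfied and unit — conflict.
Neither a = True nor a = False works.
No assignment satisfies every clause.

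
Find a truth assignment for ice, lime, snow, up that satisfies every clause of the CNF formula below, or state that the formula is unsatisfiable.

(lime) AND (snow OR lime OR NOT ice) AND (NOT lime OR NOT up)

From the singleton clause (lime), lime = true.
From the singleton clause (NOT up), up = false.
No clause remains; ice, snow are free.

ice=true; lime=true; snow=true; up=false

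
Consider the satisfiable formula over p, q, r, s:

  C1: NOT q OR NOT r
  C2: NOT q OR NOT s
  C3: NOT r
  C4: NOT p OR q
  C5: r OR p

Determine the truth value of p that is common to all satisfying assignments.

True

Suppose p = false.
The clause (NOT r) is unit, so r = false.
Now (r) is unsatisfied and unit — conflict.
So every satisfying assignment has p = True.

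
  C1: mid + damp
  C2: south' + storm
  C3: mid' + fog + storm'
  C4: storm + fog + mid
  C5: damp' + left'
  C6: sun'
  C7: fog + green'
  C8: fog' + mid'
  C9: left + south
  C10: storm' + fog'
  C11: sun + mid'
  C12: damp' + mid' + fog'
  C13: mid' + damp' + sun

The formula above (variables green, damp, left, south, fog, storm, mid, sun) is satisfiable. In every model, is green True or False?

False

Suppose green = 1.
Unit clause (sun') forces sun = 0.
Unit clause (fog) forces fog = 1.
Unit clause (mid') forces mid = 0.
Unit clause (damp) forces damp = 1.
Unit clause (left') forces left = 0.
Unit clause (south) forces south = 1.
Unit clause (storm) forces storm = 1.
Now (storm') is unsatisfied and unit — conflict.
So every satisfying assignment has green = False.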